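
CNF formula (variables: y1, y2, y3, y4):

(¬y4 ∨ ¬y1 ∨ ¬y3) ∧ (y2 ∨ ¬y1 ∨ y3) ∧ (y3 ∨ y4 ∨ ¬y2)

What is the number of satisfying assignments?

10

Split on y3, then y1.
  y3=T, y1=T: remaining (y2,y4) ∈ {(F,F); (T,F)} — 2.
  y3=T, y1=F: remaining (y2,y4) ∈ {(F,F); (F,T); (T,F); (T,T)} — 4.
  y3=F, y1=T: remaining (y2,y4) ∈ {(T,T)} — 1.
  y3=F, y1=F: remaining (y2,y4) ∈ {(F,F); (F,T); (T,T)} — 3.
Total: 2 + 4 + 1 + 3 = 10.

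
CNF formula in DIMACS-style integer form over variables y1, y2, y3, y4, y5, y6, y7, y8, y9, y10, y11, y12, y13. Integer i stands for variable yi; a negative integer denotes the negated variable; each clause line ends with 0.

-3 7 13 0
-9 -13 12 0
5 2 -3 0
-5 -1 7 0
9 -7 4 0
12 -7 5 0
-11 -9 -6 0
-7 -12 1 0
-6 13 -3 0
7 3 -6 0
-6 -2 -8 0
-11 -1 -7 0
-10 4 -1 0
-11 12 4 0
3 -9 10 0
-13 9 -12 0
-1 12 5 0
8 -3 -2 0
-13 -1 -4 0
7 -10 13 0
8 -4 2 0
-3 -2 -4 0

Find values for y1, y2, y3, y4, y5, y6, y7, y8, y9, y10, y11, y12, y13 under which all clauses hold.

y1 = F, y2 = F, y3 = F, y4 = T, y5 = T, y6 = F, y7 = T, y8 = T, y9 = F, y10 = T, y11 = T, y12 = F, y13 = T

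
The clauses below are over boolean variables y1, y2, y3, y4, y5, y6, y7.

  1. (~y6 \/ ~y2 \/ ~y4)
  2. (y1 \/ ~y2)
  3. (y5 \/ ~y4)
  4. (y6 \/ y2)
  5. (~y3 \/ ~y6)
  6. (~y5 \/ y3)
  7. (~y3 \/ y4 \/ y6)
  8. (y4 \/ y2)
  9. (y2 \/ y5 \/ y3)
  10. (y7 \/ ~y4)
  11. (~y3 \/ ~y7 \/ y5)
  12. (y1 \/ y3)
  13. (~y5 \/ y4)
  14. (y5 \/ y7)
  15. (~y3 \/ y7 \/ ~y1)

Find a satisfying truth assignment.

y1 = True  y2 = True  y3 = True  y4 = True  y5 = True  y6 = False  y7 = True

Try y1 = True.
For the remaining variables, y2 = True, y3 = True, y4 = True, y5 = True, y6 = False, y7 = True works.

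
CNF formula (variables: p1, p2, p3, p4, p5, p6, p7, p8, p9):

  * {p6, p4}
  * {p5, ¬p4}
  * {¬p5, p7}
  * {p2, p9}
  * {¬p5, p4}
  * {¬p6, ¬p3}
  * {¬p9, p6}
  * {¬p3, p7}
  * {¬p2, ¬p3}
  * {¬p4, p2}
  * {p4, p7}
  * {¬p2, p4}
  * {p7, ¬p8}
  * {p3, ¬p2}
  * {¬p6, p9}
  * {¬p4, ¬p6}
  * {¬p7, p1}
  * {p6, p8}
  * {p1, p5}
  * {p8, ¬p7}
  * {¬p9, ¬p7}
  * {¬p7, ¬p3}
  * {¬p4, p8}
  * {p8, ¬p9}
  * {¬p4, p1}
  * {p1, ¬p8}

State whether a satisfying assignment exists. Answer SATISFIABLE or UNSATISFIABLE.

UNSATISFIABLE

p4 = True:
  propagation gives p5=True, p7=True, p2=True, p3=False; an empty clause results — contradiction.
p4 = False:
  propagation gives p6=True, p5=False, p3=False, p7=True; an empty clause results — contradiction.
Every branch closes, so no satisfying assignment exists.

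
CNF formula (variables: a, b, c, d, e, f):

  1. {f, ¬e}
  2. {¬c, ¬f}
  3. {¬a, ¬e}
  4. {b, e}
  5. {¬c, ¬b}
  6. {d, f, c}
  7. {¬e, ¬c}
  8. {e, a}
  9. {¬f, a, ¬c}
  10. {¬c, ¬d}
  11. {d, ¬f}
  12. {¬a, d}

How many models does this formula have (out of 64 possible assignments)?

4

The models are:
  a=0 b=0 c=0 d=1 e=1 f=1
  a=0 b=1 c=0 d=1 e=1 f=1
  a=1 b=1 c=0 d=1 e=0 f=0
  a=1 b=1 c=0 d=1 e=0 f=1
Count: 4.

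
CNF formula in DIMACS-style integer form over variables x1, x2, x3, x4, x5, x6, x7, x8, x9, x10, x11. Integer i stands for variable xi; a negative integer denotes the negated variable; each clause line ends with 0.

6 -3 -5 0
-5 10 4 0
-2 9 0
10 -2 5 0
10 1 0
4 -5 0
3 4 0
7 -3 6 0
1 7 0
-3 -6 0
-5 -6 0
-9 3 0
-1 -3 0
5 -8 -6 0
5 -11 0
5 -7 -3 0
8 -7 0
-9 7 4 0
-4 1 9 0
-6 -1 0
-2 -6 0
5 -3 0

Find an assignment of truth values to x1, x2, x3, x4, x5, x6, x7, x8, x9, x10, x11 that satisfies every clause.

x1=True, x2=False, x3=False, x4=True, x5=True, x6=False, x7=False, x8=False, x9=False, x10=False, x11=False

Check each clause:
  1. (NOT x5 OR x6 OR NOT x3) — NOT x3 is true.
  2. (x10 OR x4 OR NOT x5) — x4 is true.
  3. (x9 OR NOT x2) — NOT x2 is true.
  4. (x5 OR NOT x2 OR x10) — x5 is true.
  5. (x10 OR x1) — x1 is true.
  6. (NOT x5 OR x4) — x4 is true.
  7. (x3 OR x4) — x4 is true.
  8. (x6 OR x7 OR NOT x3) — NOT x3 is true.
  9. (x7 OR x1) — x1 is true.
  10. (NOT x6 OR NOT x3) — NOT x6 is true.
  11. (NOT x5 OR NOT x6) — NOT x6 is true.
  12. (x3 OR NOT x9) — NOT x9 is true.
  13. (NOT x1 OR NOT x3) — NOT x3 is true.
  14. (NOT x6 OR x5 OR NOT x8) — NOT x8 is true.
  15. (NOT x11 OR x5) — NOT x11 is true.
  16. (NOT x7 OR x5 OR NOT x3) — NOT x7 is true.
  17. (x8 OR NOT x7) — NOT x7 is true.
  18. (x7 OR NOT x9 OR x4) — NOT x9 is true.
  19. (x1 OR x9 OR NOT x4) — x1 is true.
  20. (NOT x1 OR NOT x6) — NOT x6 is true.
  21. (NOT x6 OR NOT x2) — NOT x6 is true.
  22. (NOT x3 OR x5) — NOT x3 is true.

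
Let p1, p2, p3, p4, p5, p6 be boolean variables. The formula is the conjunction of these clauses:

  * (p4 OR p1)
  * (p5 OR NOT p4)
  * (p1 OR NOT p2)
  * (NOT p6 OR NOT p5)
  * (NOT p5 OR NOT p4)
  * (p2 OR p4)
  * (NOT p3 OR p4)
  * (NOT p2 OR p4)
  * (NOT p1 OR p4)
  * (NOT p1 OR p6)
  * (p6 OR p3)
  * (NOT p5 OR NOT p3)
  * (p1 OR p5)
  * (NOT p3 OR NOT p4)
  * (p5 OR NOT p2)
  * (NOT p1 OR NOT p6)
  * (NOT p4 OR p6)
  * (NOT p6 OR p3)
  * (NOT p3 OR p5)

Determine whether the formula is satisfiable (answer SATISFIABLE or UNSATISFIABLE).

UNSATISFIABLE

p4 = True:
  propagation gives p5=True; an empty clause results — contradiction.
p4 = False:
  propagation gives p1=True; an empty clause results — contradiction.
Every branch closes, so no satisfying assignment exists.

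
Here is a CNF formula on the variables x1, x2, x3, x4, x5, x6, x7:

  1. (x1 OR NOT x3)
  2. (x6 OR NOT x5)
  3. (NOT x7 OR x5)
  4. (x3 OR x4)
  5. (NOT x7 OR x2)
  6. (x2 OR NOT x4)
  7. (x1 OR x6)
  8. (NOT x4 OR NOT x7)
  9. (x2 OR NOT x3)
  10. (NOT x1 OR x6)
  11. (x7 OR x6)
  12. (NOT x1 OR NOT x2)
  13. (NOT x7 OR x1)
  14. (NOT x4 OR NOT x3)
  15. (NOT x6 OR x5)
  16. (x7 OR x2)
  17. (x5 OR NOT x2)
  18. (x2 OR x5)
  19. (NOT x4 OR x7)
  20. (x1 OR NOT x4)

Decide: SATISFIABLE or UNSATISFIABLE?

UNSATISFIABLE

x2 = True:
  propagation gives x1=False, x3=False, x4=True; an empty clause results — contradiction.
x2 = False:
  propagation gives x7=False; an empty clause results — contradiction.
Every branch closes, so no satisfying assignment exists.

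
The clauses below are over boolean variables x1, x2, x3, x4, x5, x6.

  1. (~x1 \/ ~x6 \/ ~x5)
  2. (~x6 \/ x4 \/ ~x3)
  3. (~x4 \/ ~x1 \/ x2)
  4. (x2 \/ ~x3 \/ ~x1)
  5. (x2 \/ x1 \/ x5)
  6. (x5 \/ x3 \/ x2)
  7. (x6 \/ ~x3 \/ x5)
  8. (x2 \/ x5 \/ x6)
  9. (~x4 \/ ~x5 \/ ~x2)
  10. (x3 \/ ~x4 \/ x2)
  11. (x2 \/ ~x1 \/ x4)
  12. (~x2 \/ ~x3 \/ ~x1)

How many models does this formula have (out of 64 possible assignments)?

18

Case analysis on x2 and x1:
  x2=1, x1=1: 5 of the 16 assignments to (x3,x4,x5,x6) work.
  x2=1, x1=0: 8 of the 16 assignments to (x3,x4,x5,x6) work.
  x2=0, x1=1: a clause becomes empty — 0.
  x2=0, x1=0: 5 of the 16 assignments to (x3,x4,x5,x6) work.
Total: 5 + 8 + 0 + 5 = 18.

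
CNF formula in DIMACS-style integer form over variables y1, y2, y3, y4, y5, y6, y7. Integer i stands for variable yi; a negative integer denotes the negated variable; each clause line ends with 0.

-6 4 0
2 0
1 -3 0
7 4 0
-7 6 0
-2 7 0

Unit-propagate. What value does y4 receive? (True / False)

True

Unit clause (y2) sets y2 = True.
In (y7 OR NOT y2), NOT y2 is now false; y7 must hold, so y7 = True.
(NOT y7 OR y6) with y7 = True leaves only y6, so y6 = True.
From (NOT y6 OR y4) and y6 = True: y4 = True.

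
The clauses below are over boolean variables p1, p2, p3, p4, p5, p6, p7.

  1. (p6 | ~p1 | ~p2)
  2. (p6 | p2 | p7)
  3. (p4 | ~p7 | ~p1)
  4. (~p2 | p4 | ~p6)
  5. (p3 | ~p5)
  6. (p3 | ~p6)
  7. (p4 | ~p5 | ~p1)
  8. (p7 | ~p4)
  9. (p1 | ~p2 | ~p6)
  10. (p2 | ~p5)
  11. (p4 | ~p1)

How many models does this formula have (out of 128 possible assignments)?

Split on p1, then p2.
  p1=T, p2=T: remaining (p3,p4,p5,p6,p7) ∈ {(T,T,F,T,T); (T,T,T,T,T)} — 2.
  p1=T, p2=F: remaining (p3,p4,p5,p6,p7) ∈ {(F,T,F,F,T); (T,T,F,F,T); (T,T,F,T,T)} — 3.
  p1=F, p2=T: 9 of the 32 assignments to (p3,p4,p5,p6,p7) work.
  p1=F, p2=F: 7 of the 32 assignments to (p3,p4,p5,p6,p7) work.
Total: 2 + 3 + 9 + 7 = 21.

21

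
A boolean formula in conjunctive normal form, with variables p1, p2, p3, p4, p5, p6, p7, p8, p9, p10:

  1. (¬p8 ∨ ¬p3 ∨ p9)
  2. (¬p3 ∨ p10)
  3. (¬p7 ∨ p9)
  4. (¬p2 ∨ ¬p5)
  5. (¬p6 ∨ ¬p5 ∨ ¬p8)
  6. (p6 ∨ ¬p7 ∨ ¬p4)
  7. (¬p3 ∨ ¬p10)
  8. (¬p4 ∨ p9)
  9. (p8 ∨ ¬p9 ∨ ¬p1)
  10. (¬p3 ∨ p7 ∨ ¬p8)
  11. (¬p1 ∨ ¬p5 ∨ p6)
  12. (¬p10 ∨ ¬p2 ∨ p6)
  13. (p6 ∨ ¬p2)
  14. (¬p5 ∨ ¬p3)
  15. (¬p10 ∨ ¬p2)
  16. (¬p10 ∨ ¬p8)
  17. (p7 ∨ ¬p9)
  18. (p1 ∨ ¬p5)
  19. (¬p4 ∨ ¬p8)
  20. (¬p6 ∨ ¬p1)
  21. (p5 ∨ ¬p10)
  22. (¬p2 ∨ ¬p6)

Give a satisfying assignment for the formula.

p1=False, p2=False, p3=False, p4=False, p5=False, p6=False, p7=True, p8=True, p9=True, p10=False

Check each clause:
  1. (¬p8 ∨ p9 ∨ ¬p3) — p9 is true.
  2. (p10 ∨ ¬p3) — ¬p3 is true.
  3. (¬p7 ∨ p9) — p9 is true.
  4. (¬p2 ∨ ¬p5) — ¬p5 is true.
  5. (¬p6 ∨ ¬p8 ∨ ¬p5) — ¬p6 is true.
  6. (¬p4 ∨ ¬p7 ∨ p6) — ¬p4 is true.
  7. (¬p10 ∨ ¬p3) — ¬p3 is true.
  8. (¬p4 ∨ p9) — p9 is true.
  9. (¬p1 ∨ ¬p9 ∨ p8) — p8 is true.
  10. (p7 ∨ ¬p3 ∨ ¬p8) — ¬p3 is true.
  11. (¬p5 ∨ p6 ∨ ¬p1) — ¬p5 is true.
  12. (¬p10 ∨ p6 ∨ ¬p2) — ¬p10 is true.
  13. (¬p2 ∨ p6) — ¬p2 is true.
  14. (¬p3 ∨ ¬p5) — ¬p5 is true.
  15. (¬p2 ∨ ¬p10) — ¬p2 is true.
  16. (¬p8 ∨ ¬p10) — ¬p10 is true.
  17. (p7 ∨ ¬p9) — p7 is true.
  18. (¬p5 ∨ p1) — ¬p5 is true.
  19. (¬p8 ∨ ¬p4) — ¬p4 is true.
  20. (¬p1 ∨ ¬p6) — ¬p6 is true.
  21. (¬p10 ∨ p5) — ¬p10 is true.
  22. (¬p2 ∨ ¬p6) — ¬p6 is true.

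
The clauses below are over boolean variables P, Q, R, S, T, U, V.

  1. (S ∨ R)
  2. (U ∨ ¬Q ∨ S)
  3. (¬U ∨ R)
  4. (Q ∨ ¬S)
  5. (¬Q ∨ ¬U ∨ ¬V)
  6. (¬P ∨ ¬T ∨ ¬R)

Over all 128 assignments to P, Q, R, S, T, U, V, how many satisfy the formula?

Split on Q, then R.
  Q=T, R=T: 12 of the 32 assignments to (P,S,T,U,V) work.
  Q=T, R=F: forces S=T; U=F; P, T, V free → 2^3 = 8.
  Q=F, R=T: U, V free; 3 ways for (P,S,T) × 2^2 = 12.
  Q=F, R=F: a clause becomes empty — 0.
Total: 12 + 8 + 12 + 0 = 32.

32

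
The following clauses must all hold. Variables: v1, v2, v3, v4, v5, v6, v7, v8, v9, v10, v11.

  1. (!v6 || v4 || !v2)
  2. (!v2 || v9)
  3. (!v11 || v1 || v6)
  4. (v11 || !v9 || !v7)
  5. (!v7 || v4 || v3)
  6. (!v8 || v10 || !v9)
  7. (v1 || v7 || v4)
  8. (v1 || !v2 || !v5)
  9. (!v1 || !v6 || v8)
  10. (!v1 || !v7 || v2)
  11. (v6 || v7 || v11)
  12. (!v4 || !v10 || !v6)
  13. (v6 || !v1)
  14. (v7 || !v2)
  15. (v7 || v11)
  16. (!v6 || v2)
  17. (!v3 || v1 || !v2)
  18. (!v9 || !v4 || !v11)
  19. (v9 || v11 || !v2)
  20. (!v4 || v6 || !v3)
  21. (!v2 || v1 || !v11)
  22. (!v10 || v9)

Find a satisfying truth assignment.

v1=F, v2=F, v3=F, v4=T, v5=F, v6=F, v7=T, v8=T, v9=F, v10=F, v11=F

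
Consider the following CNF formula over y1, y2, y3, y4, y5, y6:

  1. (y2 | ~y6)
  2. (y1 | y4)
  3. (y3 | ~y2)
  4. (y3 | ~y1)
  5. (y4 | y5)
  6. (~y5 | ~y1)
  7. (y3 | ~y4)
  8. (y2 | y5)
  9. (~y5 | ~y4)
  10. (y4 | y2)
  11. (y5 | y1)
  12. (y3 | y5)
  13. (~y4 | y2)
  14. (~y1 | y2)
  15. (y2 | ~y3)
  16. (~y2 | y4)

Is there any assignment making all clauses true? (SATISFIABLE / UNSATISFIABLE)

Set y1 = True and propagate.
  then y3 is forced to True.
  then y5 is forced to False.
  then y4 is forced to True.
  then y2 is forced to True.
y6 is now unconstrained; take y6 = True.
So y1=True, y2=True, y3=True, y4=True, y5=False, y6=True is a satisfying assignment.

SATISFIABLE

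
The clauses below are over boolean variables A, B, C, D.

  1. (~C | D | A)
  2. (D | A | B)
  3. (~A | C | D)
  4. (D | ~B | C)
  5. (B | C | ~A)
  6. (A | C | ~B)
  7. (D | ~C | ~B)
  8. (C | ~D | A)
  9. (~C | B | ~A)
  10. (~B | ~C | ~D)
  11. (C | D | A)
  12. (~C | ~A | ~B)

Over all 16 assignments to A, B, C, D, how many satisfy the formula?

2

The models are:
  A=0 B=0 C=1 D=1
  A=1 B=1 C=0 D=1
Count: 2.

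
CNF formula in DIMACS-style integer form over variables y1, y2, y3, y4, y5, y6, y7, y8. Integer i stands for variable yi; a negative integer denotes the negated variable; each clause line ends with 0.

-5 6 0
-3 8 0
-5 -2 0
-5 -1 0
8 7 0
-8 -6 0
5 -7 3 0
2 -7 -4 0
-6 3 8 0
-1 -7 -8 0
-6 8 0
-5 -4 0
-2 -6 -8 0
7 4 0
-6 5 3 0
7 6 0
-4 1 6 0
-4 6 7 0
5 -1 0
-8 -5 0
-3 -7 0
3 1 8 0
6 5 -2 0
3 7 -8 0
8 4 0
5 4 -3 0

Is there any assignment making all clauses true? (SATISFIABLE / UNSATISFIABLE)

UNSATISFIABLE

y8 = True:
  propagation gives y6=False, y5=False, y7=True, y3=True; an empty clause results — contradiction.
y8 = False:
  propagation gives y3=False, y7=True, y5=True, y6=True; an empty clause results — contradiction.
Every branch closes, so no satisfying assignment exists.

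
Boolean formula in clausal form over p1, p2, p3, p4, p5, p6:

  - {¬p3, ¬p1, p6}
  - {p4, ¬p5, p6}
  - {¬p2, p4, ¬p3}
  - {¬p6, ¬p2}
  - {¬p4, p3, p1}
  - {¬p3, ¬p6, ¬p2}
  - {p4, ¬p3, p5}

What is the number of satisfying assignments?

24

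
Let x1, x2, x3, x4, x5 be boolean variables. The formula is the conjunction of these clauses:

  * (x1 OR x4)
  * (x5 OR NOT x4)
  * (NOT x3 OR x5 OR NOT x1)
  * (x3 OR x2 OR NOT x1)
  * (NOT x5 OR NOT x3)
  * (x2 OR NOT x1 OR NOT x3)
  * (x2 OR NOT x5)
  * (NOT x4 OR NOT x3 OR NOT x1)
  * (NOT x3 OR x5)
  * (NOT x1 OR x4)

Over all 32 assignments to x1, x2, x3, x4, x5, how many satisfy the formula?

2

Satisfying assignments:
  x1=F x2=T x3=F x4=T x5=T
  x1=T x2=T x3=F x4=T x5=T
Count: 2.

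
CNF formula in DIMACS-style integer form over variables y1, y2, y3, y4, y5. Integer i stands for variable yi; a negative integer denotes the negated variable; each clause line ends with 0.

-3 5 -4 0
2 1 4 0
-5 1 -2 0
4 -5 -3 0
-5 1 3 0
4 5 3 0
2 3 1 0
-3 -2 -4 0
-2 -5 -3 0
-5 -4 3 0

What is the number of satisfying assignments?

Case analysis on y3 and y5:
  y3=1, y5=1: remaining (y1,y2,y4) ∈ {(0,0,1); (1,0,1)} — 2.
  y3=1, y5=0: remaining (y1,y2,y4) ∈ {(0,1,0); (1,0,0); (1,1,0)} — 3.
  y3=0, y5=1: remaining (y1,y2,y4) ∈ {(1,0,0); (1,1,0)} — 2.
  y3=0, y5=0: remaining (y1,y2,y4) ∈ {(0,1,1); (1,0,1); (1,1,1)} — 3.
Total: 2 + 3 + 2 + 3 = 10.

10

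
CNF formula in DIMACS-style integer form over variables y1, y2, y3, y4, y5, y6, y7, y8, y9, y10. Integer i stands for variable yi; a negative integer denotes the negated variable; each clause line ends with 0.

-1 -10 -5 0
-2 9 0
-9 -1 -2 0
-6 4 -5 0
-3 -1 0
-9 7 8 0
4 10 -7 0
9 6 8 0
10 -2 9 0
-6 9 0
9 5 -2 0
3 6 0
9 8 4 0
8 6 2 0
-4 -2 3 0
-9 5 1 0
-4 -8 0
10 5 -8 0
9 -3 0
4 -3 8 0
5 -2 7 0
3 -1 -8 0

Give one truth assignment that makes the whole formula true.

y1 = False, y2 = False, y3 = True, y4 = True, y5 = True, y6 = True, y7 = True, y8 = False, y9 = True, y10 = False

Check each clause:
  1. (~y5 \/ ~y1 \/ ~y10) — ~y10 is true.
  2. (y9 \/ ~y2) — y9 is true.
  3. (~y1 \/ ~y2 \/ ~y9) — ~y1 is true.
  4. (~y5 \/ y4 \/ ~y6) — y4 is true.
  5. (~y1 \/ ~y3) — ~y1 is true.
  6. (~y9 \/ y7 \/ y8) — y7 is true.
  7. (y4 \/ ~y7 \/ y10) — y4 is true.
  8. (y9 \/ y8 \/ y6) — y9 is true.
  9. (y9 \/ y10 \/ ~y2) — y9 is true.
  10. (y9 \/ ~y6) — y9 is true.
  11. (y5 \/ ~y2 \/ y9) — y9 is true.
  12. (y3 \/ y6) — y3 is true.
  13. (y8 \/ y9 \/ y4) — y9 is true.
  14. (y2 \/ y6 \/ y8) — y6 is true.
  15. (~y4 \/ ~y2 \/ y3) — y3 is true.
  16. (~y9 \/ y5 \/ y1) — y5 is true.
  17. (~y8 \/ ~y4) — ~y8 is true.
  18. (~y8 \/ y10 \/ y5) — ~y8 is true.
  19. (y9 \/ ~y3) — y9 is true.
  20. (y4 \/ ~y3 \/ y8) — y4 is true.
  21. (y7 \/ ~y2 \/ y5) — y5 is true.
  22. (~y1 \/ y3 \/ ~y8) — ~y8 is true.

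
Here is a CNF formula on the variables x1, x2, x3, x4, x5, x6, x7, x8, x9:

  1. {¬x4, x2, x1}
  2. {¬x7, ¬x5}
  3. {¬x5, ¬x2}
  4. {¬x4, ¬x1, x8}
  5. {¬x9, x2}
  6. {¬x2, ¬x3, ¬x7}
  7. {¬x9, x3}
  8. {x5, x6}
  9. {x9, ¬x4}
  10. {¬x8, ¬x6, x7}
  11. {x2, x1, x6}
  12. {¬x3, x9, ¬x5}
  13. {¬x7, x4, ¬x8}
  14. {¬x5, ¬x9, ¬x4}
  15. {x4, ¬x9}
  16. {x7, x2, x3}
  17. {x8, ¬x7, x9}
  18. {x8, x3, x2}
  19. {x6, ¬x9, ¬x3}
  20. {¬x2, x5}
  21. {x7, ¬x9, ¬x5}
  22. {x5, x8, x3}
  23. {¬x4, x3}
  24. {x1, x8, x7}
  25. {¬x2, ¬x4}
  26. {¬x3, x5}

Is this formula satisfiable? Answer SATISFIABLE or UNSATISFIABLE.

x2 = True:
  propagation gives x5=False; an empty clause results — contradiction.
x2 = False:
  x7 = True:
    propagation gives x5=False, x6=True, x8=False; an empty clause results — contradiction.
  x7 = False:
    propagation gives x3=True, x5=False; an empty clause results — contradiction.
Every branch closes, so no satisfying assignment exists.

UNSATISFIABLE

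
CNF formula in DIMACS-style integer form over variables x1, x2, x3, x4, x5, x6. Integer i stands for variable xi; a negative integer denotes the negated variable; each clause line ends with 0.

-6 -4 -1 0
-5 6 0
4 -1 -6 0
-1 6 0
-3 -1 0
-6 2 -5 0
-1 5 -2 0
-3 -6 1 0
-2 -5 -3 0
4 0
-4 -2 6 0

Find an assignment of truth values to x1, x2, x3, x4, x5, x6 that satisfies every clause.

x1=F  x2=F  x3=F  x4=T  x5=F  x6=F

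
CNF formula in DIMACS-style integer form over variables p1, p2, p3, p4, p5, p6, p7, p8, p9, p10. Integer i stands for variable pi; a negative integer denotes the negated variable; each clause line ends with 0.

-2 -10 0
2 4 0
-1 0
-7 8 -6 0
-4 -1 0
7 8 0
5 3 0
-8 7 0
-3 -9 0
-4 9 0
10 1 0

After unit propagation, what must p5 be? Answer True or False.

True

Unit clause (¬p1) sets p1 = False.
In (p10 ∨ p1), p1 is now false; p10 must hold, so p10 = True.
From (¬p2 ∨ ¬p10) and p10 = True: p2 = False.
(p2 ∨ p4): since p2 = False, the clause reduces to (p4). p4 = True.
From (¬p4 ∨ p9) and p4 = True: p9 = True.
In (¬p3 ∨ ¬p9), ¬p9 is now false; ¬p3 must hold, so p3 = False.
(p3 ∨ p5): since p3 = False, the clause reduces to (p5). p5 = True.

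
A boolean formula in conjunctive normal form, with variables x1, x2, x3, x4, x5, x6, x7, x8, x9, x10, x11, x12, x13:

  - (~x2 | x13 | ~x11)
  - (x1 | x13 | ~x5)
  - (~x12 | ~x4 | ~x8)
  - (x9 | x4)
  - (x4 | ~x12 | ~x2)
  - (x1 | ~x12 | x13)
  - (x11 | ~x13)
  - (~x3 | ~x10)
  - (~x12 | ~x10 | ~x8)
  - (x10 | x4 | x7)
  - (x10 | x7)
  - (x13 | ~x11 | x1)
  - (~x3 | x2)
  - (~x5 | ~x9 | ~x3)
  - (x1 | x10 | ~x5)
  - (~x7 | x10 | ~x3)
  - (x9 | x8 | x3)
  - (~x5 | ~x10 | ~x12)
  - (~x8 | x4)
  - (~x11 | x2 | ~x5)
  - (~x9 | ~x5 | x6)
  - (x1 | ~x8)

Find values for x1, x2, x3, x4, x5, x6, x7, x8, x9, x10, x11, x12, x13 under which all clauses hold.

x1=1  x2=0  x3=0  x4=0  x5=0  x6=1  x7=0  x8=0  x9=1  x10=1  x11=1  x12=1  x13=1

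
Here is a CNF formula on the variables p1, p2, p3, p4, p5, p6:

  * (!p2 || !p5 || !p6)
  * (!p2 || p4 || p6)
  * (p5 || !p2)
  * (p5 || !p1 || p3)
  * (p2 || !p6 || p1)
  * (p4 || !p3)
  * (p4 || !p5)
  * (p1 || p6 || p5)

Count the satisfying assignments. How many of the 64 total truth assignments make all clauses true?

Case analysis on p5 and p2:
  p5=T, p2=T: remaining (p1,p3,p4,p6) ∈ {(F,F,T,F); (F,T,T,F); (T,F,T,F); (T,T,T,F)} — 4.
  p5=T, p2=F: p3 free; 3 ways for (p1,p4,p6) × 2^1 = 6.
  p5=F, p2=T: a clause becomes empty — 0.
  p5=F, p2=F: remaining (p1,p3,p4,p6) ∈ {(T,T,T,F); (T,T,T,T)} — 2.
Total: 4 + 6 + 0 + 2 = 12.

12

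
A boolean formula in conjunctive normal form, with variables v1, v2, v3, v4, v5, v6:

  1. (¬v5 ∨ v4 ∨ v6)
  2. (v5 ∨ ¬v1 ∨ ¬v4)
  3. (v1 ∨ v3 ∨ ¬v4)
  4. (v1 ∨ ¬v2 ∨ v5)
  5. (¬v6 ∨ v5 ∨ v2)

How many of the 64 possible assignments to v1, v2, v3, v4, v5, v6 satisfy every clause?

29

Case analysis on v5 and v1:
  v5=T, v1=T: v2, v3 free; 3 ways for (v4,v6) × 2^2 = 12.
  v5=T, v1=F: v2 free; 4 ways for (v3,v4,v6) × 2^1 = 8.
  v5=F, v1=T: v3 free; 3 ways for (v2,v4,v6) × 2^1 = 6.
  v5=F, v1=F: remaining (v2,v3,v4,v6) ∈ {(F,F,F,F); (F,T,F,F); (F,T,T,F)} — 3.
Total: 12 + 8 + 6 + 3 = 29.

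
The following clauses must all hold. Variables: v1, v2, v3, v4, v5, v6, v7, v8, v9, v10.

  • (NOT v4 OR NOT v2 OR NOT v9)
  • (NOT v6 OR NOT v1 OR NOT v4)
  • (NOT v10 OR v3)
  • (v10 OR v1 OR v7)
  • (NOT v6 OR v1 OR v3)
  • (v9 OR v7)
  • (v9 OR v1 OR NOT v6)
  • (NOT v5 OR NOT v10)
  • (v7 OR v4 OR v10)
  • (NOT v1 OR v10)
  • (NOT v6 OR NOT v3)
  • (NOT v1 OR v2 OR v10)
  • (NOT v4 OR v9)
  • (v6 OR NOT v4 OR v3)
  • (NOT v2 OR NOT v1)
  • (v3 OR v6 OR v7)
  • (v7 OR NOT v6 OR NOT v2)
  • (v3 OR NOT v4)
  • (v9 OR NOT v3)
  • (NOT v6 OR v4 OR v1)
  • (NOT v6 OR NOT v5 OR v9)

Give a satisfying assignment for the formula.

v1=F  v2=F  v3=F  v4=F  v5=T  v6=F  v7=T  v8=T  v9=T  v10=F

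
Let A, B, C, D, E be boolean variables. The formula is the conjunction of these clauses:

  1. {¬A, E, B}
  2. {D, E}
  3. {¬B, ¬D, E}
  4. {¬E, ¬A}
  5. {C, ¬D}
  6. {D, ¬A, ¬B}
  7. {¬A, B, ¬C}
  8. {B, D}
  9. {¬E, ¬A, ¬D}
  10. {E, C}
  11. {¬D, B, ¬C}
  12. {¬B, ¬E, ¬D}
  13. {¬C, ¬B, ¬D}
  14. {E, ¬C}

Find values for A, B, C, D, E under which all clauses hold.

A=0  B=1  C=1  D=0  E=1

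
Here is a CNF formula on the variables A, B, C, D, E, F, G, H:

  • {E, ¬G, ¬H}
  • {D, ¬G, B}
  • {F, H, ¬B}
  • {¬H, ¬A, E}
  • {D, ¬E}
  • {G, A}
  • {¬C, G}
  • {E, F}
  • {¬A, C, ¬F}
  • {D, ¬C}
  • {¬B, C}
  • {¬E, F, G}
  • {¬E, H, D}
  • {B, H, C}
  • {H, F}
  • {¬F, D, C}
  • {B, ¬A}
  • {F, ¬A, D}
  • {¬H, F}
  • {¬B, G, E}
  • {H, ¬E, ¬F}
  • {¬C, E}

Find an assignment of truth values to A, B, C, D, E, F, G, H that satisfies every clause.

A = F, B = T, C = T, D = T, E = T, F = T, G = T, H = T

D occurs only positively in the remaining clauses — set D = True.
Branch on A: take A = False.
  then G is forced to True.
The remaining clauses are satisfied by B = True, C = True, E = True, F = True, H = True.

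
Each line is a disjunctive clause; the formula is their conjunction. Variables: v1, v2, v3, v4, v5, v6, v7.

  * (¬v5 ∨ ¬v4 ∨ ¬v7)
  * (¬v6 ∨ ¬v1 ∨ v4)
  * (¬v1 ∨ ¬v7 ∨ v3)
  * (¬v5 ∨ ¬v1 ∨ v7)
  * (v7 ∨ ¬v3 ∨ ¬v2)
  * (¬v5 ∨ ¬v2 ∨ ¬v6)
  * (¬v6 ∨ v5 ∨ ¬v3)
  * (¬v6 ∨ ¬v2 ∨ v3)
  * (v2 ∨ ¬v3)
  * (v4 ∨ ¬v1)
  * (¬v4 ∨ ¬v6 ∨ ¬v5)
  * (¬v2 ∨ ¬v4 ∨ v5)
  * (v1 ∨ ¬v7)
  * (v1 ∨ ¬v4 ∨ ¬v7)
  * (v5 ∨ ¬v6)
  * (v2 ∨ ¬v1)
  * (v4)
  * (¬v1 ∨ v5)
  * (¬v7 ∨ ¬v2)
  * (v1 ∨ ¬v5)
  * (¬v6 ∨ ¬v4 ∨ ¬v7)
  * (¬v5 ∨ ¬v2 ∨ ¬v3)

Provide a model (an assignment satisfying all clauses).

v1=False  v2=False  v3=False  v4=True  v5=False  v6=False  v7=False

The clause (v4) is unit: v4 must be True.
Pure literal: v6 appears only negated; assign v6 = False.
Branch on v1: take v1 = False.
  then v7 is forced to False.
  then v5 is forced to False.
  then v2 is forced to False.
  then v3 is forced to False.
Every clause has at least one true literal under this assignment.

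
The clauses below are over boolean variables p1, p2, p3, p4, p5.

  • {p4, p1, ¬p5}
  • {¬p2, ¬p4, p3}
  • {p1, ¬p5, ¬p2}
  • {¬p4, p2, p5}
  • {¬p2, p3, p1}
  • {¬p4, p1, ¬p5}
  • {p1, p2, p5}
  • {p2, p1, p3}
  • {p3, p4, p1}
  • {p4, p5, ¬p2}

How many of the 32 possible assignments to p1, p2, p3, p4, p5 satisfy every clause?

11

Split on p1, then p2.
  p1=T, p2=T: remaining (p3,p4,p5) ∈ {(F,F,T); (T,F,T); (T,T,F); (T,T,T)} — 4.
  p1=T, p2=F: p3 free; 3 ways for (p4,p5) × 2^1 = 6.
  p1=F, p2=T: remaining (p3,p4,p5) ∈ {(T,T,F)} — 1.
  p1=F, p2=F: a clause becomes empty — 0.
Total: 4 + 6 + 1 + 0 = 11.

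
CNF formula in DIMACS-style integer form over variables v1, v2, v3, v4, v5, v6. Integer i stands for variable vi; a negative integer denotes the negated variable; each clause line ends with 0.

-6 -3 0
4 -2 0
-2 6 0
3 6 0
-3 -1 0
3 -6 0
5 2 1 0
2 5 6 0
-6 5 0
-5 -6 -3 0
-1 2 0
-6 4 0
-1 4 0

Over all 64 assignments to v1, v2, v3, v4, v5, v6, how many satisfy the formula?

Satisfying assignments:
  v1=F v2=F v3=T v4=F v5=T v6=F
  v1=F v2=F v3=T v4=T v5=T v6=F
Count: 2.

2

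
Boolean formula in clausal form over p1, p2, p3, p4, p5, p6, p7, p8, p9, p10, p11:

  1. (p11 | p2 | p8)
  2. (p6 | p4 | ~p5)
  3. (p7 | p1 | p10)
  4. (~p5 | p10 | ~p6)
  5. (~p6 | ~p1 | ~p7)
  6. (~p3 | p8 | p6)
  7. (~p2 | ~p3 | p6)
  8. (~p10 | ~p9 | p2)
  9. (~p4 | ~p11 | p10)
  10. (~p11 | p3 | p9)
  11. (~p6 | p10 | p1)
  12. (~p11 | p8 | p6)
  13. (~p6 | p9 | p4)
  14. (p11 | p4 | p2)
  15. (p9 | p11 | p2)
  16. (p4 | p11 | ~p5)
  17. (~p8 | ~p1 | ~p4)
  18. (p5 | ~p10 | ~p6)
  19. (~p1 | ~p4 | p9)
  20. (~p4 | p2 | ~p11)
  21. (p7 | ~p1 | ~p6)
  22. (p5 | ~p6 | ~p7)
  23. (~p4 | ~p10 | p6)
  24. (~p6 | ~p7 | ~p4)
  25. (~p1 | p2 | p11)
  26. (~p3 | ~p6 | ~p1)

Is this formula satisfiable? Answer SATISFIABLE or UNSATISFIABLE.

SATISFIABLE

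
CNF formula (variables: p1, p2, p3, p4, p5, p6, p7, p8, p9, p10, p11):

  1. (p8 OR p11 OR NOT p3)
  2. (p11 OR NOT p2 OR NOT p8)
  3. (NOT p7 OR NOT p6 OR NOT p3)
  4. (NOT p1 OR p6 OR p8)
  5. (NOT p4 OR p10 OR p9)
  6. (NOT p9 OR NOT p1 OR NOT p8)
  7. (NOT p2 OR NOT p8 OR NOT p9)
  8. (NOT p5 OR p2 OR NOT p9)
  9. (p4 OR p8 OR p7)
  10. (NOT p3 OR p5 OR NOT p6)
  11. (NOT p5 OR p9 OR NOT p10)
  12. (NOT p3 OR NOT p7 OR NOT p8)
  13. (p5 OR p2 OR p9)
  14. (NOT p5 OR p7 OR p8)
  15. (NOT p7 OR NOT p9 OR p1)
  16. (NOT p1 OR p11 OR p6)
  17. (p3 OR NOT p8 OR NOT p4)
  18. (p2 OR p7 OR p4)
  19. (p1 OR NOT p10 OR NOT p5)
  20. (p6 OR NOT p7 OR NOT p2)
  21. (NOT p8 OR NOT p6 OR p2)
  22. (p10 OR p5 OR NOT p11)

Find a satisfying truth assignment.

p1=False, p2=False, p3=True, p4=True, p5=False, p6=False, p7=False, p8=True, p9=True, p10=False, p11=False

Branch on p1: take p1 = False.
The remaining clauses are satisfied by p2 = False, p3 = True, p4 = True, p5 = False, p6 = False, p7 = False, p8 = True, p9 = True, p10 = False, p11 = False.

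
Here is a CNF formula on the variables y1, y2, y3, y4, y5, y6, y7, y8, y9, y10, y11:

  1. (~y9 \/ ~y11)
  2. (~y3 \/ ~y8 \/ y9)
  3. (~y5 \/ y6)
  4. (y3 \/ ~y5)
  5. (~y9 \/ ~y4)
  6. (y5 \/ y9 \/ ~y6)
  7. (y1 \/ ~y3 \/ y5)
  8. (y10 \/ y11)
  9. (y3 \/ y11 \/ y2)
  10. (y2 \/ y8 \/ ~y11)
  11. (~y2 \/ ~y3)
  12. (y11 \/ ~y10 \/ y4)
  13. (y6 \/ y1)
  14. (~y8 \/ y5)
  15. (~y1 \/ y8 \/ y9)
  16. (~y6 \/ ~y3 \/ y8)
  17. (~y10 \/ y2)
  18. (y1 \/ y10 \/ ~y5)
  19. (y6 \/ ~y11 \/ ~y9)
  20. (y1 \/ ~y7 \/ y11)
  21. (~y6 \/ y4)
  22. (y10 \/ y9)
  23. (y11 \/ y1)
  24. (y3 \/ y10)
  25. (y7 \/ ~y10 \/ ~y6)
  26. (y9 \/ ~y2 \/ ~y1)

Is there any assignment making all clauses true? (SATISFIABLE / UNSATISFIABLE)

UNSATISFIABLE

y9 = True:
  propagation gives y11=False, y4=False, y10=True; an empty clause results — contradiction.
y9 = False:
  propagation gives y10=True, y2=True, y3=False, y5=False; an empty clause results — contradiction.
Every branch closes, so no satisfying assignment exists.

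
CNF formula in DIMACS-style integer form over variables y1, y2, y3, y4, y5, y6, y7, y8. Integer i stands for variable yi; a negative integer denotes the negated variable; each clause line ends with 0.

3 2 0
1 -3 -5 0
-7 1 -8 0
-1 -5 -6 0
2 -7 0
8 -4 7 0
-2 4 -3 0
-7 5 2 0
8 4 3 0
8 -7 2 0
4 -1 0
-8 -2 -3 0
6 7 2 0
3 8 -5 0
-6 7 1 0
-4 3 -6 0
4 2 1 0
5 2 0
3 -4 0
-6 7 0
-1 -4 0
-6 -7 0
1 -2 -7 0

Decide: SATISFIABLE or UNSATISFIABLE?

SATISFIABLE

Try y1 = False.
Branch on y2: take y2 = True.
  then y7 is forced to False.
  then y6 is forced to False.
For the remaining variables, y3 = False, y4 = False, y5 = True, y8 = True works.
So y1=0, y2=1, y3=0, y4=0, y5=1, y6=0, y7=0, y8=1 is a satisfying assignment.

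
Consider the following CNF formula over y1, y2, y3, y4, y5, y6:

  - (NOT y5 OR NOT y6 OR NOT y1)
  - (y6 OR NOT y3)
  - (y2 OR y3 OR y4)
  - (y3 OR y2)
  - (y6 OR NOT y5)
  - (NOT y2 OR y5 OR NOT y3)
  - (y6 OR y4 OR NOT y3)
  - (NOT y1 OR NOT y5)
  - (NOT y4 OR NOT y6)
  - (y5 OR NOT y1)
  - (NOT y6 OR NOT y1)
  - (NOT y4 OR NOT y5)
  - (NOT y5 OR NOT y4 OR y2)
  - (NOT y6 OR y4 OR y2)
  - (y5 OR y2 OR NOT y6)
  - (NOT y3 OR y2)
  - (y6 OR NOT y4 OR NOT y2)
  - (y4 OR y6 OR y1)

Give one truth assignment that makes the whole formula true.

y1=F, y2=T, y3=F, y4=F, y5=T, y6=T

Branch on y1: take y1 = False.
Branch on y2: take y2 = True.
Set y3 = False and propagate.
For the remaining variables, y4 = False, y5 = True, y6 = True works.
Every clause has at least one true literal under this assignment.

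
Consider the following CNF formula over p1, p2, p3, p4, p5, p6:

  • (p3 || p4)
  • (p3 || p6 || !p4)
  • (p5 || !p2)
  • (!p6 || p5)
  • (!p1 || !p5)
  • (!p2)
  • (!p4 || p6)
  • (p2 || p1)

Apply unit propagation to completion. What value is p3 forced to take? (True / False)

True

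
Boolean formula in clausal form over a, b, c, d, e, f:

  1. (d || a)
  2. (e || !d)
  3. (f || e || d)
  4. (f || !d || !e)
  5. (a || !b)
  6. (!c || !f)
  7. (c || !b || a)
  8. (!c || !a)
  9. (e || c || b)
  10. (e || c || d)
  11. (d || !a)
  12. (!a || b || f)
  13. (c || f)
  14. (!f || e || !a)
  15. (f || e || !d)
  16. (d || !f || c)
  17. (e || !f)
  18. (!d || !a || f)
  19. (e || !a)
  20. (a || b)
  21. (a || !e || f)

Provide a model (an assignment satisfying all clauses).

a=True, b=False, c=False, d=True, e=True, f=True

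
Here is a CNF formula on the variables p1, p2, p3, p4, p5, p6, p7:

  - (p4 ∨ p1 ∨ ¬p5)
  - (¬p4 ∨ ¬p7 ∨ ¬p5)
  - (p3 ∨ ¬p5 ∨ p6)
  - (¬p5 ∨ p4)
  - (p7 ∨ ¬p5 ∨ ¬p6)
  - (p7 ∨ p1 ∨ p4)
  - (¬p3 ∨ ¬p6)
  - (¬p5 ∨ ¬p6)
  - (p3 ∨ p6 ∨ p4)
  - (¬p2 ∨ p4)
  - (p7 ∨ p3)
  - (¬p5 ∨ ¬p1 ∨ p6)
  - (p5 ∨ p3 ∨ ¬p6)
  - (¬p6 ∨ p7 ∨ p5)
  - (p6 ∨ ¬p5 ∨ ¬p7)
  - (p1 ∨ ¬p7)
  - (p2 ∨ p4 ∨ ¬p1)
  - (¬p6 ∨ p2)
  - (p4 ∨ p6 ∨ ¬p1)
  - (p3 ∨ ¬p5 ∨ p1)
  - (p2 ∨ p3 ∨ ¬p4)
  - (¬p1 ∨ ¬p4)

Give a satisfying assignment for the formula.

p1=False, p2=False, p3=True, p4=True, p5=True, p6=False, p7=False

Check each clause:
  1. (p1 ∨ p4 ∨ ¬p5) — p4 is true.
  2. (¬p5 ∨ ¬p7 ∨ ¬p4) — ¬p7 is true.
  3. (¬p5 ∨ p6 ∨ p3) — p3 is true.
  4. (¬p5 ∨ p4) — p4 is true.
  5. (¬p5 ∨ ¬p6 ∨ p7) — ¬p6 is true.
  6. (p4 ∨ p1 ∨ p7) — p4 is true.
  7. (¬p3 ∨ ¬p6) — ¬p6 is true.
  8. (¬p6 ∨ ¬p5) — ¬p6 is true.
  9. (p6 ∨ p4 ∨ p3) — p3 is true.
  10. (¬p2 ∨ p4) — p4 is true.
  11. (p7 ∨ p3) — p3 is true.
  12. (p6 ∨ ¬p1 ∨ ¬p5) — ¬p1 is true.
  13. (¬p6 ∨ p5 ∨ p3) — ¬p6 is true.
  14. (p7 ∨ p5 ∨ ¬p6) — ¬p6 is true.
  15. (p6 ∨ ¬p5 ∨ ¬p7) — ¬p7 is true.
  16. (¬p7 ∨ p1) — ¬p7 is true.
  17. (p4 ∨ ¬p1 ∨ p2) — p4 is true.
  18. (¬p6 ∨ p2) — ¬p6 is true.
  19. (¬p1 ∨ p4 ∨ p6) — p4 is true.
  20. (p1 ∨ p3 ∨ ¬p5) — p3 is true.
  21. (p2 ∨ ¬p4 ∨ p3) — p3 is true.
  22. (¬p4 ∨ ¬p1) — ¬p1 is true.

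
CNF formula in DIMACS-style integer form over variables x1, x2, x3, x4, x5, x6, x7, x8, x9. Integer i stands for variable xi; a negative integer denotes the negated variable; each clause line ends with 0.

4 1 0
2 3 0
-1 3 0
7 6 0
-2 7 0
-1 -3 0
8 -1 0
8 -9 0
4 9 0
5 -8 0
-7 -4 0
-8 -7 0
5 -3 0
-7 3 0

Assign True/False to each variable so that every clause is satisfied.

x1=0  x2=0  x3=1  x4=1  x5=1  x6=1  x7=0  x8=1  x9=0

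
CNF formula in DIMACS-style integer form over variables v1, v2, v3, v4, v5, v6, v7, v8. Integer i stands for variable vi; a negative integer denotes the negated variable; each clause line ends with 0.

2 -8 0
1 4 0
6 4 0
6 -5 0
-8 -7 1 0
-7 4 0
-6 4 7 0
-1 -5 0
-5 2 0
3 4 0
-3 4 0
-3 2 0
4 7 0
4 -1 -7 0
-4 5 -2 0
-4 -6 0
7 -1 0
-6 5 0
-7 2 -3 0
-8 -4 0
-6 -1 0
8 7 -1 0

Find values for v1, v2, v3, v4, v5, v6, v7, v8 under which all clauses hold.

Branch on v1: take v1 = True.
  then v5 is forced to False.
  then v7 is forced to True.
  then v4 is forced to True.
  then v2 is forced to False.
  then v8 is forced to False.
  then v3 is forced to False.
  then v6 is forced to False.

v1 = True, v2 = False, v3 = False, v4 = True, v5 = False, v6 = False, v7 = True, v8 = False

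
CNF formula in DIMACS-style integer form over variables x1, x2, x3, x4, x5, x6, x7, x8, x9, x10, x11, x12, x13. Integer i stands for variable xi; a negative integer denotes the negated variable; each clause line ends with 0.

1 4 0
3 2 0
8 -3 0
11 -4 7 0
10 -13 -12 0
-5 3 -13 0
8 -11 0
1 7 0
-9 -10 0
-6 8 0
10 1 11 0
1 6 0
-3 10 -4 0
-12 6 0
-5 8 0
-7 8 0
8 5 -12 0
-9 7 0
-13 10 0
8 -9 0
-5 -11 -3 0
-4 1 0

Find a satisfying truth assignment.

x1=T  x2=T  x3=F  x4=F  x5=F  x6=F  x7=F  x8=T  x9=F  x10=T  x11=T  x12=F  x13=F

x1 occurs only positively in the remaining clauses — set x1 = True.
x2 occurs only positively in the remaining clauses — set x2 = True.
Try x3 = False.
For the remaining variables, x4 = False, x5 = False, x6 = False, x7 = False, x8 = True, x9 = False, x10 = True, x11 = True, x12 = False, x13 = False works.
Check each clause:
  1. (x1 | x4) — x1 is true.
  2. (x3 | x2) — x2 is true.
  3. (~x3 | x8) — x8 is true.
  4. (x7 | x11 | ~x4) — x11 is true.
  5. (~x12 | ~x13 | x10) — x10 is true.
  6. (~x13 | x3 | ~x5) — ~x5 is true.
  7. (~x11 | x8) — x8 is true.
  8. (x7 | x1) — x1 is true.
  9. (~x9 | ~x10) — ~x9 is true.
  10. (~x6 | x8) — x8 is true.
  11. (x1 | x11 | x10) — x1 is true.
  12. (x1 | x6) — x1 is true.
  13. (x10 | ~x3 | ~x4) — x10 is true.
  14. (~x12 | x6) — ~x12 is true.
  15. (~x5 | x8) — x8 is true.
  16. (x8 | ~x7) — x8 is true.
  17. (~x12 | x8 | x5) — x8 is true.
  18. (~x9 | x7) — ~x9 is true.
  19. (x10 | ~x13) — x10 is true.
  20. (~x9 | x8) — x8 is true.
  21. (~x5 | ~x11 | ~x3) — ~x5 is true.
  22. (x1 | ~x4) — x1 is true.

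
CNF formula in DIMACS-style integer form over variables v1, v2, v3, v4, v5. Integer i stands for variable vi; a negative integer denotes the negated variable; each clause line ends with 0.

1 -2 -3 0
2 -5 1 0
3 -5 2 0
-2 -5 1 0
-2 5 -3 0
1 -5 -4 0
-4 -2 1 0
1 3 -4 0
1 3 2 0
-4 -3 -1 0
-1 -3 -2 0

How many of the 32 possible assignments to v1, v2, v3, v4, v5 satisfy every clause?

Split on v1, then v2.
  v1=T, v2=T: remaining (v3,v4,v5) ∈ {(F,F,F); (F,F,T); (F,T,F); (F,T,T)} — 4.
  v1=T, v2=F: remaining (v3,v4,v5) ∈ {(F,F,F); (F,T,F); (T,F,F); (T,F,T)} — 4.
  v1=F, v2=T: remaining (v3,v4,v5) ∈ {(F,F,F)} — 1.
  v1=F, v2=F: remaining (v3,v4,v5) ∈ {(T,F,F); (T,T,F)} — 2.
Total: 4 + 4 + 1 + 2 = 11.

11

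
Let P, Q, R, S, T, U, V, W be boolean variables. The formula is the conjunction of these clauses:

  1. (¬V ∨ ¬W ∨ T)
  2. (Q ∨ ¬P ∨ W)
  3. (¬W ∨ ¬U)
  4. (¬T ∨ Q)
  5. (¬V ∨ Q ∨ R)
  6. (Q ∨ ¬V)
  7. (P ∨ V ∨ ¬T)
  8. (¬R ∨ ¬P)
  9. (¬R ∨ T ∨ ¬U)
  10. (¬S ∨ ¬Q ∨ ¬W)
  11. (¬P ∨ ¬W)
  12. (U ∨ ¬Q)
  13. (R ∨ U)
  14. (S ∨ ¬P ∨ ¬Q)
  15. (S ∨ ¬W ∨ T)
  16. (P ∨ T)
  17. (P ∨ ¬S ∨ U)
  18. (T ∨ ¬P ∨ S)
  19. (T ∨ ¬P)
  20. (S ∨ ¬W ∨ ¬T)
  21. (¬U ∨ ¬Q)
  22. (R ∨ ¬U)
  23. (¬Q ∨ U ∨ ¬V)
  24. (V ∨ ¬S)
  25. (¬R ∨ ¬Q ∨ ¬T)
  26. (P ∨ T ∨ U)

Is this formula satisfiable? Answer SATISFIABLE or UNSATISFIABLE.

T = True:
  propagation gives Q=True, U=True; an empty clause results — contradiction.
T = False:
  propagation gives P=True; an empty clause results — contradiction.
Every branch closes, so no satisfying assignment exists.

UNSATISFIABLE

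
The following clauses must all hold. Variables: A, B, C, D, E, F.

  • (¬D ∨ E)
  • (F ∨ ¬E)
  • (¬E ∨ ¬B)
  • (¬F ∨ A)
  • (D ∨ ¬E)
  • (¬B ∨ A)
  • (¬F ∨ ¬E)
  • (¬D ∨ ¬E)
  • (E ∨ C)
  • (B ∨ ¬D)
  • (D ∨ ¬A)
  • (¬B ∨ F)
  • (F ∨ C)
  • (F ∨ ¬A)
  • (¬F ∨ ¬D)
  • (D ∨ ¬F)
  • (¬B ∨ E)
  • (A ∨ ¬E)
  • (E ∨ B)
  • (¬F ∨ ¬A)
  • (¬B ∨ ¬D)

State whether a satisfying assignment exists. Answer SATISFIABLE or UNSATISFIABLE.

UNSATISFIABLE

E = True:
  propagation gives F=True; an empty clause results — contradiction.
E = False:
  propagation gives D=False, C=True, A=False, F=False; an empty clause results — contradiction.
Every branch closes, so no satisfying assignment exists.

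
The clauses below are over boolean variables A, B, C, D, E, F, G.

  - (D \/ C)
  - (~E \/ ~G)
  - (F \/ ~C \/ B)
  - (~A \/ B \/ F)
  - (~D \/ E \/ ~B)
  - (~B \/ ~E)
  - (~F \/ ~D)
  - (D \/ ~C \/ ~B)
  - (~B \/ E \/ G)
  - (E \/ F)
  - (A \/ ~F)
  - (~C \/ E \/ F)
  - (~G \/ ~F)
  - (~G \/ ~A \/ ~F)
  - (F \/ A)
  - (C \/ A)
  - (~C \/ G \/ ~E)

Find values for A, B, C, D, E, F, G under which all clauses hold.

A=T, B=F, C=T, D=F, E=F, F=T, G=F

Branch on A: take A = True.
Branch on B: take B = False.
  then F is forced to True.
  then D is forced to False.
  then C is forced to True.
  then G is forced to False.
  then E is forced to False.
Every clause has at least one true literal under this assignment.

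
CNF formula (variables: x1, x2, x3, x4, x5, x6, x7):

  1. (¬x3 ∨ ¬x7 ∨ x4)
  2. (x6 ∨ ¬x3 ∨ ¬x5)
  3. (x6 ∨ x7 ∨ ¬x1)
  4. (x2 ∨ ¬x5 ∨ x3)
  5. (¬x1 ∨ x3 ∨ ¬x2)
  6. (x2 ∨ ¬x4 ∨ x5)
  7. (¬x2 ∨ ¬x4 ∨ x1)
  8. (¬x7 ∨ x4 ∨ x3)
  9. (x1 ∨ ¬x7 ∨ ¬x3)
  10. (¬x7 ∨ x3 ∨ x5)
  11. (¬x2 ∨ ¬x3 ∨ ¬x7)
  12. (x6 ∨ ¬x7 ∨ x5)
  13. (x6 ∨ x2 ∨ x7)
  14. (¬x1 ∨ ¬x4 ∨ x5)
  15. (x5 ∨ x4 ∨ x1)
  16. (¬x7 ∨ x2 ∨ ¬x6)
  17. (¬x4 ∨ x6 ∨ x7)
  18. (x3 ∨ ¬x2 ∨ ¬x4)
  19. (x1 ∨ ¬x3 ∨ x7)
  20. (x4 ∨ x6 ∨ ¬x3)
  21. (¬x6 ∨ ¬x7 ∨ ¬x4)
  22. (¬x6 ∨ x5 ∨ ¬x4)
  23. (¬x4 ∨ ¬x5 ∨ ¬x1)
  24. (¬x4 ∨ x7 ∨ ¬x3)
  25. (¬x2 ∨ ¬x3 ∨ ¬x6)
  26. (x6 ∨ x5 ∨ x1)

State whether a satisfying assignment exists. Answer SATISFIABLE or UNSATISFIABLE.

SATISFIABLE

Set x1 = True and propagate.
Set x2 = False and propagate.
The remaining clauses are satisfied by x3 = True, x4 = False, x5 = False, x6 = True, x7 = False.
So x1 = T  x2 = F  x3 = T  x4 = F  x5 = F  x6 = T  x7 = F is a satisfying assignment.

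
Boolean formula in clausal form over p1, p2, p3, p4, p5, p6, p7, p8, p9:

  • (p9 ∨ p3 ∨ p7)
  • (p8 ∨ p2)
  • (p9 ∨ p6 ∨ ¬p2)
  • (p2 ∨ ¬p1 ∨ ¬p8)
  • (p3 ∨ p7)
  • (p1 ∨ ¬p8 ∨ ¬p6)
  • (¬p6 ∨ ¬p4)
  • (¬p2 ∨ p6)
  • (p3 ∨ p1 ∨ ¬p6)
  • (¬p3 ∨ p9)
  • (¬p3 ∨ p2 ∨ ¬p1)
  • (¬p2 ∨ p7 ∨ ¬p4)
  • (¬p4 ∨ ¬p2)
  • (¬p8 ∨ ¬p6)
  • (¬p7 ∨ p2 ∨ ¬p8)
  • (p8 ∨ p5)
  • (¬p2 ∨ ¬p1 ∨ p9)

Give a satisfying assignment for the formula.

p1 = False, p2 = False, p3 = True, p4 = True, p5 = False, p6 = False, p7 = False, p8 = True, p9 = True

p9 occurs only positively in the remaining clauses — set p9 = True.
Set p1 = False and propagate.
Set p2 = False and propagate.
  then p8 is forced to True.
  then p6 is forced to False.
  then p7 is forced to False.
  then p3 is forced to True.
p4, p5 are now unconstrained; take p4 = True, p5 = False.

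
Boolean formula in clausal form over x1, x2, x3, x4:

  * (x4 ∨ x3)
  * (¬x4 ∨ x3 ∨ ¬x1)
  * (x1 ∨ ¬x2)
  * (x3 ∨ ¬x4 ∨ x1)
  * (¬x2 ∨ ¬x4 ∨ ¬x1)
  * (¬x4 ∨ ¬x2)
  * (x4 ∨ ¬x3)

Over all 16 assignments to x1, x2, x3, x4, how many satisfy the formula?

2

The models are:
  x1=0 x2=0 x3=1 x4=1
  x1=1 x2=0 x3=1 x4=1
Count: 2.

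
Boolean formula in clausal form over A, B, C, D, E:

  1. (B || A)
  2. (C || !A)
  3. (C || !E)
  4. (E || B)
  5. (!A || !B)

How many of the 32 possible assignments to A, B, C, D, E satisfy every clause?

The models are:
  A=0 B=1 C=0 D=0 E=0
  A=0 B=1 C=0 D=1 E=0
  A=0 B=1 C=1 D=0 E=0
  A=0 B=1 C=1 D=0 E=1
  A=0 B=1 C=1 D=1 E=0
  A=0 B=1 C=1 D=1 E=1
  A=1 B=0 C=1 D=0 E=1
  A=1 B=0 C=1 D=1 E=1
Count: 8.

8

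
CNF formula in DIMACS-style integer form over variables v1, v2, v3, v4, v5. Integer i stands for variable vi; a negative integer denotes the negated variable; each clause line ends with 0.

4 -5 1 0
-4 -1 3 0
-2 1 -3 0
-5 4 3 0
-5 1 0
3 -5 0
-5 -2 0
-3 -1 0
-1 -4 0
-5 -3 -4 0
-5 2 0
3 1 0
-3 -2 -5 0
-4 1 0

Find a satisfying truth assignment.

v1=T  v2=T  v3=F  v4=F  v5=F

Check each clause:
  1. (~v5 \/ v4 \/ v1) — v1 is true.
  2. (v3 \/ ~v1 \/ ~v4) — ~v4 is true.
  3. (~v2 \/ ~v3 \/ v1) — v1 is true.
  4. (~v5 \/ v4 \/ v3) — ~v5 is true.
  5. (~v5 \/ v1) — v1 is true.
  6. (v3 \/ ~v5) — ~v5 is true.
  7. (~v5 \/ ~v2) — ~v5 is true.
  8. (~v3 \/ ~v1) — ~v3 is true.
  9. (~v1 \/ ~v4) — ~v4 is true.
  10. (~v5 \/ ~v3 \/ ~v4) — ~v5 is true.
  11. (v2 \/ ~v5) — v2 is true.
  12. (v1 \/ v3) — v1 is true.
  13. (~v5 \/ ~v2 \/ ~v3) — ~v5 is true.
  14. (~v4 \/ v1) — v1 is true.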